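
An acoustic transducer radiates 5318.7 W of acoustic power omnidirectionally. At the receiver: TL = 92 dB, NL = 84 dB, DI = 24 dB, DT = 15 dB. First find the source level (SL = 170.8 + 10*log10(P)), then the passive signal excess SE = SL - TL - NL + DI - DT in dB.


Step 1: SL = 170.8 + 10*log10(5318.7) = 208.06 dB
Step 2: SE = SL - TL - NL + DI - DT = 208.06 - 92 - 84 + 24 - 15 = 41.06

41.06 dB


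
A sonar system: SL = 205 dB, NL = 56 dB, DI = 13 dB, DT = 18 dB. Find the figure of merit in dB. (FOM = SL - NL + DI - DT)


FOM = SL - NL + DI - DT = 205 - 56 + 13 - 18 = 144

144 dB


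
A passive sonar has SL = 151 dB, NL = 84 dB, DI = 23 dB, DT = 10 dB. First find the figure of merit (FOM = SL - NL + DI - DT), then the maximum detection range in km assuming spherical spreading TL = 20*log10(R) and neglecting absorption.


Step 1: FOM = SL - NL + DI - DT = 151 - 84 + 23 - 10 = 80 dB
Step 2: at max range FOM = TL = 20*log10(R), so R = 10^(80/20) = 10000.0 m = 10.0 km

10.0 km


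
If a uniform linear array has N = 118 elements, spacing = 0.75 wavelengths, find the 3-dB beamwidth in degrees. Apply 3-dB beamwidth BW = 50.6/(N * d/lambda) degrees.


BW = 50.6 / (118 * 0.75) = 50.6 / 88.5 = 0.57

0.57 deg


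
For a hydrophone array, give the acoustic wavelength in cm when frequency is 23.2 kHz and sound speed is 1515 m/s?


lambda = c/f = 1515 / 23200 = 0.0653 m = 6.53 cm

6.53 cm


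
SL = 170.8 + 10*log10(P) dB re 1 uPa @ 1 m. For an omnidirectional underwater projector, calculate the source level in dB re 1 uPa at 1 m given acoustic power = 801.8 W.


SL = 170.8 + 10*log10(801.8) = 170.8 + 29.04 = 199.84

199.84 dB


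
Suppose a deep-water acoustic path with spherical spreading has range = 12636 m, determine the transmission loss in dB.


TL = 20*log10(12636) = 82.03

82.03 dB


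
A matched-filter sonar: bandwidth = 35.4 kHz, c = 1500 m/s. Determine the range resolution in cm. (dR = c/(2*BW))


2.12 cm


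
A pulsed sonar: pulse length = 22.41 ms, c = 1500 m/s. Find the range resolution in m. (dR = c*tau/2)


dR = c*tau/2 = 1500 * 22.41e-3 / 2 = 16.8075

16.8075 m


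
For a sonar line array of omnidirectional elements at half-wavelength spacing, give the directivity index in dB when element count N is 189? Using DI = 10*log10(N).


DI = 10*log10(189) = 22.76

22.76 dB


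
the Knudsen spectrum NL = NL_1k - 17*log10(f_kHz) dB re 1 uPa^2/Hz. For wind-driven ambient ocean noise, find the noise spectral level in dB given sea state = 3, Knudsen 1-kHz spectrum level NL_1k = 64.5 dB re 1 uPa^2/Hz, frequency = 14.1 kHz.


NL = NL_1k - 17*log10(f_kHz) = 64.5 - 17*log10(14.1) = 64.5 - (19.54) = 44.96

44.96 dB


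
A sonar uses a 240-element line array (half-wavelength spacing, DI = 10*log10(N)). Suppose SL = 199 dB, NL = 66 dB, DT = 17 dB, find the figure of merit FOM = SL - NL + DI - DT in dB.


139.8 dB


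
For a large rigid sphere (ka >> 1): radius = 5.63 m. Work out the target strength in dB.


TS = 10*log10(5.63^2 / 4) = 10*log10(7.924225) = 8.99

8.99 dB


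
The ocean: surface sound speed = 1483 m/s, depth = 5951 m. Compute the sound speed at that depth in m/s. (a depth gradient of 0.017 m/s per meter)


c = 1483 + 0.017 * 5951 = 1584.167

1584.167 m/s


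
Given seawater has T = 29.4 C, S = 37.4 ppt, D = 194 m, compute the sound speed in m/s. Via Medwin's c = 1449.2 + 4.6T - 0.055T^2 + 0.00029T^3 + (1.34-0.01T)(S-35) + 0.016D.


1549.88 m/s


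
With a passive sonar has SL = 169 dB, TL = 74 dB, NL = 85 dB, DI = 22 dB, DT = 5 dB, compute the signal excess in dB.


27 dB


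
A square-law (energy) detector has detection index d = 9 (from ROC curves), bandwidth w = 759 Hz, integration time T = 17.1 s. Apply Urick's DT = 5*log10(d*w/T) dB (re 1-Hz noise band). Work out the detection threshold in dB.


13.01 dB


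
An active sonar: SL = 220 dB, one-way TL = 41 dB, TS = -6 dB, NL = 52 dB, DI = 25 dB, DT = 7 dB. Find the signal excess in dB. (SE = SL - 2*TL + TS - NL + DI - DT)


98 dB


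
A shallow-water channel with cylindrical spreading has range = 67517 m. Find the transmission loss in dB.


TL = 10*log10(67517) = 48.29

48.29 dB


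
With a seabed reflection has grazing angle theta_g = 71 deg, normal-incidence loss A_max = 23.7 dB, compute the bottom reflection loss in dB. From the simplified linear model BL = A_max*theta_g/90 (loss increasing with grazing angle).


BL = A_max * theta_g / 90 = 23.7 * 71 / 90 = 18.7

18.7 dB


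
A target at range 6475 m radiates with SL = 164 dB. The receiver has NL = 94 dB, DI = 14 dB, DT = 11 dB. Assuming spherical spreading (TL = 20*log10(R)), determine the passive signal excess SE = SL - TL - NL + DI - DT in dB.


-3.22 dB


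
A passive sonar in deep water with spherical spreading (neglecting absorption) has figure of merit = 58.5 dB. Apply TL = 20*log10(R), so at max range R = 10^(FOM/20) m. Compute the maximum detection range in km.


At max range FOM = TL, so 20*log10(R) = 58.5
R = 10^(58.5/20) = 841.4 m = 0.84 km

0.84 km


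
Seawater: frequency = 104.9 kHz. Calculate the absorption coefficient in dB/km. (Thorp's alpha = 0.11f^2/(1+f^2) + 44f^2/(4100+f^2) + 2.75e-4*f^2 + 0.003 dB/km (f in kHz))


f^2 = 11004.01
alpha = 0.11*11004.01/(1+11004.01) + 44*11004.01/(4100+11004.01) + 2.75e-4*11004.01 + 0.003 = 35.195

35.195 dB/km


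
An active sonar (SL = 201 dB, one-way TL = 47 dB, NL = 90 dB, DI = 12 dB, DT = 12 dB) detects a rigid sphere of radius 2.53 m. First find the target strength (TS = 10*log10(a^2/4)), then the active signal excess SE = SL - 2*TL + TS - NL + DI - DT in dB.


Step 1: TS = 10*log10(2.53^2/4) = 2.04 dB
Step 2: SE = SL - 2*TL + TS - NL + DI - DT = 201 - 2*47 + (2.04) - 90 + 12 - 12 = 19.04

19.04 dB


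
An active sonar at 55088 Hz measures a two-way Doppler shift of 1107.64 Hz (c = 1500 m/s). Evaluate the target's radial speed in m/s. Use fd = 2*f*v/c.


From fd = 2*f*v/c, v = c*fd/(2*f) = 1500 * 1107.64 / (2*55088) = 15.08

15.08 m/s


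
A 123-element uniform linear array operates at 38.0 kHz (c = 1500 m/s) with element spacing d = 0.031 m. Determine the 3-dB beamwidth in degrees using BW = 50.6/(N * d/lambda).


Step 1: lambda = 1500/38000 = 0.03947 m
Step 2: d/lambda = 0.031/0.03947 = 0.7854
Step 3: BW = 50.6/(N * d/lambda) = 50.6/(123 * 0.7854) = 0.52

0.52 deg


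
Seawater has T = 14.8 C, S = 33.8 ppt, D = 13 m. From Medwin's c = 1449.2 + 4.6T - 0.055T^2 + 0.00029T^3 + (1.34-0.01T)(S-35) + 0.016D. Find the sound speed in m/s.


c = 1449.2 + 4.6*14.8 - 0.055*14.8^2 + 0.00029*14.8^3 + (1.34 - 0.01*14.8)*(33.8 - 35) + 0.016*13 = 1504.95

1504.95 m/s


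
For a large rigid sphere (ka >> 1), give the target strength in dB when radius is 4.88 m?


TS = 10*log10(4.88^2 / 4) = 10*log10(5.9536) = 7.75

7.75 dB


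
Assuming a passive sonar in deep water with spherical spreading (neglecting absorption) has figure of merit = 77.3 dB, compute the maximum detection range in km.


At max range FOM = TL, so 20*log10(R) = 77.3
R = 10^(77.3/20) = 7328.25 m = 7.33 km

7.33 km


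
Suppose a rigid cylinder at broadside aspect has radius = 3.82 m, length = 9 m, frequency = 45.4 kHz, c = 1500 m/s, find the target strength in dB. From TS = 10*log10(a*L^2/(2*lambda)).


36.7 dB


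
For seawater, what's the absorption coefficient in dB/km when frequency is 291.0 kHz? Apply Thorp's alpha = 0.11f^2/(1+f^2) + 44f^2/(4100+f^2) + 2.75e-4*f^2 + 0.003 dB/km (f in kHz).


f^2 = 84681.0
alpha = 0.11*84681.0/(1+84681.0) + 44*84681.0/(4100+84681.0) + 2.75e-4*84681.0 + 0.003 = 65.368

65.368 dB/km


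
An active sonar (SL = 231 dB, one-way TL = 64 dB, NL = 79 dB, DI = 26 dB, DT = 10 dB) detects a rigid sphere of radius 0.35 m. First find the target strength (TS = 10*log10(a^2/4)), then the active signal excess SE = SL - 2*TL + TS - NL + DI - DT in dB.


Step 1: TS = 10*log10(0.35^2/4) = -15.14 dB
Step 2: SE = SL - 2*TL + TS - NL + DI - DT = 231 - 2*64 + (-15.14) - 79 + 26 - 10 = 24.86

24.86 dB


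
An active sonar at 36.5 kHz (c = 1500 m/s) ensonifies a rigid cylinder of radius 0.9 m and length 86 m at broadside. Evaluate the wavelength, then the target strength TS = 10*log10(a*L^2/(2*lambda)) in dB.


Step 1: lambda = c/f = 1500/36500 = 0.0411 m
Step 2: TS = 10*log10(a*L^2/(2*lambda)) = 10*log10(0.9*86^2/(2*0.0411)) = 49.08

49.08 dB


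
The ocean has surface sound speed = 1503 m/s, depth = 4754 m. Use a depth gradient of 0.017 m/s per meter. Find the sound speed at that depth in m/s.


c = 1503 + 0.017 * 4754 = 1583.818

1583.818 m/s


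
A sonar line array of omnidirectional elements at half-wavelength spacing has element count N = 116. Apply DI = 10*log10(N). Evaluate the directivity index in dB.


20.64 dB


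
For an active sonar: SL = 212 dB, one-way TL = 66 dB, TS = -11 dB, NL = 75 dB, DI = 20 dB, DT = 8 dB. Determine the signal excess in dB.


SE = SL - 2*TL + TS - NL + DI - DT = 212 - 2*66 + (-11) - 75 + 20 - 8 = 6

6 dB


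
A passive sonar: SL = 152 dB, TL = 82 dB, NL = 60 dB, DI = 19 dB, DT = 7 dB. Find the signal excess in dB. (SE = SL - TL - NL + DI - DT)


SE = SL - TL - NL + DI - DT = 152 - 82 - 60 + 19 - 7 = 22

22 dB


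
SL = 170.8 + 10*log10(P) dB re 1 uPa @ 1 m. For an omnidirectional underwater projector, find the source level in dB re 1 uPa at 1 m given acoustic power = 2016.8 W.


SL = 170.8 + 10*log10(2016.8) = 170.8 + 33.05 = 203.85

203.85 dB


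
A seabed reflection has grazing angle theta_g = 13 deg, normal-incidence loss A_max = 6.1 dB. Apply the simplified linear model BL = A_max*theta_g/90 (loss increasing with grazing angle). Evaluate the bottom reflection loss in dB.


BL = A_max * theta_g / 90 = 6.1 * 13 / 90 = 0.88

0.88 dB


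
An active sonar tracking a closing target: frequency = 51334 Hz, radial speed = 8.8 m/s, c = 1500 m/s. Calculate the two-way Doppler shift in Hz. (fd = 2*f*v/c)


602.32 Hz


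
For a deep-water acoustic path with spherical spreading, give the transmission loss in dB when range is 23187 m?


87.3 dB


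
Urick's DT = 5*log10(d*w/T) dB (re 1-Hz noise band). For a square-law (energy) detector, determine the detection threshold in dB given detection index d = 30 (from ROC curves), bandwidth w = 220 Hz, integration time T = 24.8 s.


DT = 5*log10(d*w/T) = 5*log10(30 * 220 / 24.8) = 5*log10(266.13) = 12.13

12.13 dB


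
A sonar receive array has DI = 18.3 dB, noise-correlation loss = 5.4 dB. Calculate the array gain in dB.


AG = DI - L_corr = 18.3 - 5.4 = 12.9

12.9 dB


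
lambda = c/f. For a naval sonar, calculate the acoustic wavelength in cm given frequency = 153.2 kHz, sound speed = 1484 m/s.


0.97 cm


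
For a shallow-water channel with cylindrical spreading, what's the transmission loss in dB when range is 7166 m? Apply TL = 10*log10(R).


TL = 10*log10(7166) = 38.55

38.55 dB


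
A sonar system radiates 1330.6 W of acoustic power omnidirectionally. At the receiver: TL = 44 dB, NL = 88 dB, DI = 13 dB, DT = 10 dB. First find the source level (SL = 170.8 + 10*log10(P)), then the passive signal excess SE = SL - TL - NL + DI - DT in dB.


Step 1: SL = 170.8 + 10*log10(1330.6) = 202.04 dB
Step 2: SE = SL - TL - NL + DI - DT = 202.04 - 44 - 88 + 13 - 10 = 73.04

73.04 dB


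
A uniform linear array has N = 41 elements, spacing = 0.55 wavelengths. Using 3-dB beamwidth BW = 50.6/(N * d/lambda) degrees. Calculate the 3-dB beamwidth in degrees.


BW = 50.6 / (41 * 0.55) = 50.6 / 22.55 = 2.24

2.24 deg


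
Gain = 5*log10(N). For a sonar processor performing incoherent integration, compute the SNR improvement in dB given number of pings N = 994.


Gain = 5*log10(994) = 14.99

14.99 dB


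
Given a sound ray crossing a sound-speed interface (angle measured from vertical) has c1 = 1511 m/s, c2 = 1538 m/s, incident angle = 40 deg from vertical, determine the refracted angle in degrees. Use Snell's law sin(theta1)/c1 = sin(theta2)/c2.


40.86 deg


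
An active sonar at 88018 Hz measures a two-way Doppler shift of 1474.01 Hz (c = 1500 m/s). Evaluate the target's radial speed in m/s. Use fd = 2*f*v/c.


12.56 m/s


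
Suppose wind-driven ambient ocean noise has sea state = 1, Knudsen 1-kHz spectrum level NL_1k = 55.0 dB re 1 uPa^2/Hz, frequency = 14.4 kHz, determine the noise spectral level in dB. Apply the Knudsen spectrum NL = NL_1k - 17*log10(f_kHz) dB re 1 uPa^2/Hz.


35.31 dB


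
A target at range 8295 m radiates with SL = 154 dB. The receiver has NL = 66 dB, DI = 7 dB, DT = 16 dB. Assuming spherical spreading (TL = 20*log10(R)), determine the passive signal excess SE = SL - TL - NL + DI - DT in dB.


Step 1: TL = 20*log10(8295) = 78.38 dB
Step 2: SE = 154 - 78.38 - 66 + 7 - 16 = 0.62

0.62 dB


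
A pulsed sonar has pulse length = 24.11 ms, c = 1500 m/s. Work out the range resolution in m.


dR = c*tau/2 = 1500 * 24.11e-3 / 2 = 18.0825

18.0825 m


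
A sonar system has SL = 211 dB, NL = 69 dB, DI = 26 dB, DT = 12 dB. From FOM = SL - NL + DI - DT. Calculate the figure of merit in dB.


FOM = SL - NL + DI - DT = 211 - 69 + 26 - 12 = 156

156 dB


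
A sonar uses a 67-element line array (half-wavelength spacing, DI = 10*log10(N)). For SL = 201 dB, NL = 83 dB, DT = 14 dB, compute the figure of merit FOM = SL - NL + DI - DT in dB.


Step 1: DI = 10*log10(67) = 18.26 dB
Step 2: FOM = SL - NL + DI - DT = 201 - 83 + 18.26 - 14 = 122.26

122.26 dB


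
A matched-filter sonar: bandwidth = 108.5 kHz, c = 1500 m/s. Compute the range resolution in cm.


dR = c/(2*BW) = 1500 / (2 * 108.5e3) = 0.0069 m = 0.69 cm

0.69 cm


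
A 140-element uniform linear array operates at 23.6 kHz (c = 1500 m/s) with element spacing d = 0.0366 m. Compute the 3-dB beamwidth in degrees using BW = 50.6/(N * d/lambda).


Step 1: lambda = 1500/23600 = 0.06356 m
Step 2: d/lambda = 0.0366/0.06356 = 0.5758
Step 3: BW = 50.6/(N * d/lambda) = 50.6/(140 * 0.5758) = 0.63

0.63 deg


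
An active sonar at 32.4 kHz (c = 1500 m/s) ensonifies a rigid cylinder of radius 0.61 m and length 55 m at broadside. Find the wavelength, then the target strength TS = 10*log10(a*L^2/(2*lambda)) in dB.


Step 1: lambda = c/f = 1500/32400 = 0.0463 m
Step 2: TS = 10*log10(a*L^2/(2*lambda)) = 10*log10(0.61*55^2/(2*0.0463)) = 42.99

42.99 dB


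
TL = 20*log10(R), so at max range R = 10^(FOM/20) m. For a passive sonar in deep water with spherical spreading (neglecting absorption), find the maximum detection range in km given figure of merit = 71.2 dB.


At max range FOM = TL, so 20*log10(R) = 71.2
R = 10^(71.2/20) = 3630.78 m = 3.63 km

3.63 km


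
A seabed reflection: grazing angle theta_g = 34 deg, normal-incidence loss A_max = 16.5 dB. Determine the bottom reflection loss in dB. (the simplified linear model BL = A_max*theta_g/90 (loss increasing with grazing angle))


6.23 dB


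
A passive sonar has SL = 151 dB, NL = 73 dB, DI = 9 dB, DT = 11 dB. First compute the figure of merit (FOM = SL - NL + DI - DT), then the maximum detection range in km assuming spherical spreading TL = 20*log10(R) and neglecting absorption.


Step 1: FOM = SL - NL + DI - DT = 151 - 73 + 9 - 11 = 76 dB
Step 2: at max range FOM = TL = 20*log10(R), so R = 10^(76/20) = 6309.57 m = 6.31 km

6.31 km


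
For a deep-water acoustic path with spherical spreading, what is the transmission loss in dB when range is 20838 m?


TL = 20*log10(20838) = 86.38

86.38 dB


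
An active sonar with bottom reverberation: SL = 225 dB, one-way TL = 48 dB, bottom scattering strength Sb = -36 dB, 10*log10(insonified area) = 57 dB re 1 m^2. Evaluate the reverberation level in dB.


RL = SL - 2*TL + Sb + 10*log10(A) = 225 - 2*48 + (-36) + 57 = 150

150 dB


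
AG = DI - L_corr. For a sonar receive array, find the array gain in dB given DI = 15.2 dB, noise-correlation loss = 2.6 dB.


AG = DI - L_corr = 15.2 - 2.6 = 12.6

12.6 dB


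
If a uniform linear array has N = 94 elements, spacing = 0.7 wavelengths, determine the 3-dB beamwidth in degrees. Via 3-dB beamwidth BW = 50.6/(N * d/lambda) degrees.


BW = 50.6 / (94 * 0.7) = 50.6 / 65.8 = 0.77

0.77 deg


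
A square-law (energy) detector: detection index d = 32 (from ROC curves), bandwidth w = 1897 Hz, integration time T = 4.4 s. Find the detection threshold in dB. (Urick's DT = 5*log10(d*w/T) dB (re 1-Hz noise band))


DT = 5*log10(d*w/T) = 5*log10(32 * 1897 / 4.4) = 5*log10(13796.36) = 20.7

20.7 dB


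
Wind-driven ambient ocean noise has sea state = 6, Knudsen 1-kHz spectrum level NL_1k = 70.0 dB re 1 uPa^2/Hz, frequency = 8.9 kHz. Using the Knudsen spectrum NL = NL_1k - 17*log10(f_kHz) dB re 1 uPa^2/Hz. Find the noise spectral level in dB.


NL = NL_1k - 17*log10(f_kHz) = 70.0 - 17*log10(8.9) = 70.0 - (16.14) = 53.86

53.86 dB


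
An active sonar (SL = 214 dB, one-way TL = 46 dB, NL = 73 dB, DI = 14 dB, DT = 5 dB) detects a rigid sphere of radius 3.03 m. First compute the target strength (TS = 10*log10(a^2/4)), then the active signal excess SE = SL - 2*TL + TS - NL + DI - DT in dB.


Step 1: TS = 10*log10(3.03^2/4) = 3.61 dB
Step 2: SE = SL - 2*TL + TS - NL + DI - DT = 214 - 2*46 + (3.61) - 73 + 14 - 5 = 61.61

61.61 dB


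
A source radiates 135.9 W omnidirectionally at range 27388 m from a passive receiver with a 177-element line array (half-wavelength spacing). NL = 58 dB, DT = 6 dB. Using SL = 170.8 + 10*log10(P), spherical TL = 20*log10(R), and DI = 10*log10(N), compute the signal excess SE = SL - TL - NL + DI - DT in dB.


61.86 dB


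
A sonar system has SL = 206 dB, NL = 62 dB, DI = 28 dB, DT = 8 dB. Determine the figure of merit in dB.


FOM = SL - NL + DI - DT = 206 - 62 + 28 - 8 = 164

164 dB


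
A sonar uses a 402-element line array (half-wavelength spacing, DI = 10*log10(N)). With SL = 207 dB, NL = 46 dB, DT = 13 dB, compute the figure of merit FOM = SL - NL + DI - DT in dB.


Step 1: DI = 10*log10(402) = 26.04 dB
Step 2: FOM = SL - NL + DI - DT = 207 - 46 + 26.04 - 13 = 174.04

174.04 dB


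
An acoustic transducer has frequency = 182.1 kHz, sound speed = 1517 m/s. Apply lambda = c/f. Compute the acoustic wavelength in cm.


lambda = c/f = 1517 / 182100 = 0.0083 m = 0.83 cm

0.83 cm


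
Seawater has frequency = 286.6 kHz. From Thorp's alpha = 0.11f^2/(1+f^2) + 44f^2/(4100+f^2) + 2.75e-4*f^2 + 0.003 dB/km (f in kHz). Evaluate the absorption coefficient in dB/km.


f^2 = 82139.56
alpha = 0.11*82139.56/(1+82139.56) + 44*82139.56/(4100+82139.56) + 2.75e-4*82139.56 + 0.003 = 64.61

64.61 dB/km


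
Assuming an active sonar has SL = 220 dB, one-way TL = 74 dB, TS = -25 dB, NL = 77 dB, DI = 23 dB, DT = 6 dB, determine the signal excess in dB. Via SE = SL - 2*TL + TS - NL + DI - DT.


-13 dB


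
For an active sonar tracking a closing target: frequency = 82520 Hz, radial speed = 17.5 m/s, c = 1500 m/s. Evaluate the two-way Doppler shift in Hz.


fd = 2*f*v/c = 2 * 82520 * 17.5 / 1500 = 1925.47

1925.47 Hz


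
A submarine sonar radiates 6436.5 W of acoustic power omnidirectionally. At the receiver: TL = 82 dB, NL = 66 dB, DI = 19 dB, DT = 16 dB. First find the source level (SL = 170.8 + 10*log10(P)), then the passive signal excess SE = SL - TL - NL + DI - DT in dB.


Step 1: SL = 170.8 + 10*log10(6436.5) = 208.89 dB
Step 2: SE = SL - TL - NL + DI - DT = 208.89 - 82 - 66 + 19 - 16 = 63.89

63.89 dB


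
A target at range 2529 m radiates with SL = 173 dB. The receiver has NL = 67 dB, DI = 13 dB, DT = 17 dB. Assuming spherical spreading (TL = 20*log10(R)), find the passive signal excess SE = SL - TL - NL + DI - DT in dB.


33.94 dB


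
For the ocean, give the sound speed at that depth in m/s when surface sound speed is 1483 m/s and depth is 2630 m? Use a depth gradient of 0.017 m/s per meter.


c = 1483 + 0.017 * 2630 = 1527.71

1527.71 m/s


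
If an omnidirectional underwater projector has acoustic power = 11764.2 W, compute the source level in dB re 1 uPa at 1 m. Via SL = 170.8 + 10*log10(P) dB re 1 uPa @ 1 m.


SL = 170.8 + 10*log10(11764.2) = 170.8 + 40.71 = 211.51

211.51 dB


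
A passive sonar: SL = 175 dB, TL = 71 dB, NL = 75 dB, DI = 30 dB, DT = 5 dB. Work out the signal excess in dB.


SE = SL - TL - NL + DI - DT = 175 - 71 - 75 + 30 - 5 = 54

54 dB


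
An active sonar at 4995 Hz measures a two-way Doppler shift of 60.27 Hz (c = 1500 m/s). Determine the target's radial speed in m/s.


From fd = 2*f*v/c, v = c*fd/(2*f) = 1500 * 60.27 / (2*4995) = 9.05

9.05 m/s


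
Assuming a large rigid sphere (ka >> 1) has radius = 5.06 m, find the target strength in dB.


TS = 10*log10(5.06^2 / 4) = 10*log10(6.4009) = 8.06

8.06 dB


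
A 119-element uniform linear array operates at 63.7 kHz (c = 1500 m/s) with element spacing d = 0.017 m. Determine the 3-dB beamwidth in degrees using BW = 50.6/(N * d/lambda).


Step 1: lambda = 1500/63700 = 0.02355 m
Step 2: d/lambda = 0.017/0.02355 = 0.7219
Step 3: BW = 50.6/(N * d/lambda) = 50.6/(119 * 0.7219) = 0.59

0.59 deg


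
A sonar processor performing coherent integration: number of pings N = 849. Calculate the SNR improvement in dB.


29.29 dB


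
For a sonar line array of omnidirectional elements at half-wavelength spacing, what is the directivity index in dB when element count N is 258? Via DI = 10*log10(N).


DI = 10*log10(258) = 24.12

24.12 dB


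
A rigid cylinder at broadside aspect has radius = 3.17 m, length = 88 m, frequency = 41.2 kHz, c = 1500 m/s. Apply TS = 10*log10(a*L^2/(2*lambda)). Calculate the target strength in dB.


lambda = 1500/41200 = 0.03641 m
TS = 10*log10(3.17*88^2/(2*0.03641)) = 55.28

55.28 dB


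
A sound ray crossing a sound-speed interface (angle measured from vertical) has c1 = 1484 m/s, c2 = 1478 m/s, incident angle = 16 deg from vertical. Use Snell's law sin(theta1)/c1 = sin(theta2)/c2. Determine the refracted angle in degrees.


sin(theta2) = (c2/c1)*sin(theta1) = (1478/1484)*sin(16 deg) = 0.27452
theta2 = arcsin(0.27452) = 15.93

15.93 deg


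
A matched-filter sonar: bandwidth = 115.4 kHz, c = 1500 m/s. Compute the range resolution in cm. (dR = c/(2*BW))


0.65 cm


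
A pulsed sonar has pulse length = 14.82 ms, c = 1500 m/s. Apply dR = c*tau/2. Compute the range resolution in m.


dR = c*tau/2 = 1500 * 14.82e-3 / 2 = 11.115

11.115 m


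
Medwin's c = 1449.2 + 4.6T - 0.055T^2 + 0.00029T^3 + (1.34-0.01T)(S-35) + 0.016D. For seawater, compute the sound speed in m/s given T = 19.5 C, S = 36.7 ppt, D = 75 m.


c = 1449.2 + 4.6*19.5 - 0.055*19.5^2 + 0.00029*19.5^3 + (1.34 - 0.01*19.5)*(36.7 - 35) + 0.016*75 = 1523.28

1523.28 m/s


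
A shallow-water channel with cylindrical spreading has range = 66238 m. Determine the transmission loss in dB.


48.21 dB


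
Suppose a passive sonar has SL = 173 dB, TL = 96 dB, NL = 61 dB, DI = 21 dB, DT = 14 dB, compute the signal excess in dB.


23 dB


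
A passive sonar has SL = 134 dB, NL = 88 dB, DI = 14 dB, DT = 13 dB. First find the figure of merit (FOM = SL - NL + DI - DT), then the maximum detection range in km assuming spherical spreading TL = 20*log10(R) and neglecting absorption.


Step 1: FOM = SL - NL + DI - DT = 134 - 88 + 14 - 13 = 47 dB
Step 2: at max range FOM = TL = 20*log10(R), so R = 10^(47/20) = 223.87 m = 0.22 km

0.22 km


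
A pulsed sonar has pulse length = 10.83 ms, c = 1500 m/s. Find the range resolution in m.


8.1225 m


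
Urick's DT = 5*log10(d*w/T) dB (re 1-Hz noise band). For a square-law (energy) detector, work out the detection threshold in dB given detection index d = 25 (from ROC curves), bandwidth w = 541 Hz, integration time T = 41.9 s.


DT = 5*log10(d*w/T) = 5*log10(25 * 541 / 41.9) = 5*log10(322.79) = 12.54

12.54 dB


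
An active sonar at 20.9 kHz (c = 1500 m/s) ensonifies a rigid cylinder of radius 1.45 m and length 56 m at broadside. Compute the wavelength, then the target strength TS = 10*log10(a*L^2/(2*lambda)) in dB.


Step 1: lambda = c/f = 1500/20900 = 0.07177 m
Step 2: TS = 10*log10(a*L^2/(2*lambda)) = 10*log10(1.45*56^2/(2*0.07177)) = 45.01

45.01 dB


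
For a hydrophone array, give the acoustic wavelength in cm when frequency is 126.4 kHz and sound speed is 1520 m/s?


lambda = c/f = 1520 / 126400 = 0.012 m = 1.2 cm

1.2 cm


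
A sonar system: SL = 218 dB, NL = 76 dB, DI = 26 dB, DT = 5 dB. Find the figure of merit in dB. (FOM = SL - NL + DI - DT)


FOM = SL - NL + DI - DT = 218 - 76 + 26 - 5 = 163

163 dB


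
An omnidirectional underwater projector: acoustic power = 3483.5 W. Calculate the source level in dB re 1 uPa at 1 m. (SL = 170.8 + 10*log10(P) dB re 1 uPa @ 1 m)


SL = 170.8 + 10*log10(3483.5) = 170.8 + 35.42 = 206.22

206.22 dB


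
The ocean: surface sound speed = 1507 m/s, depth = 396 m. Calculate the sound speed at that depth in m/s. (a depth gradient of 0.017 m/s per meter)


c = 1507 + 0.017 * 396 = 1513.732

1513.732 m/s


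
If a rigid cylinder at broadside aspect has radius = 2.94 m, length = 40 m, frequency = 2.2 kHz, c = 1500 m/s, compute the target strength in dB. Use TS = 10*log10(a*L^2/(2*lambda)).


lambda = 1500/2200 = 0.68182 m
TS = 10*log10(2.94*40^2/(2*0.68182)) = 35.38

35.38 dB


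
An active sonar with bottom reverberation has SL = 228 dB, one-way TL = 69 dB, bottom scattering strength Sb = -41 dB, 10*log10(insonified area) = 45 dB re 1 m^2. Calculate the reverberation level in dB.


RL = SL - 2*TL + Sb + 10*log10(A) = 228 - 2*69 + (-41) + 45 = 94

94 dB


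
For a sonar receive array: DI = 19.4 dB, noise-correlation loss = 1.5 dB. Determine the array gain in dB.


17.9 dB


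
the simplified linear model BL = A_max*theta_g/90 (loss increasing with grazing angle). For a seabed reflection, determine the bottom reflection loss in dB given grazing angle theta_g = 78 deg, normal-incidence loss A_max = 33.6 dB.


BL = A_max * theta_g / 90 = 33.6 * 78 / 90 = 29.12

29.12 dB


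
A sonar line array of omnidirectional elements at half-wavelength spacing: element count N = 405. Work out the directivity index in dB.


26.07 dB


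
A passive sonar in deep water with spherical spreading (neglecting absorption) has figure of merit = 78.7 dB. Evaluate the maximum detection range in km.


At max range FOM = TL, so 20*log10(R) = 78.7
R = 10^(78.7/20) = 8609.94 m = 8.61 km

8.61 km


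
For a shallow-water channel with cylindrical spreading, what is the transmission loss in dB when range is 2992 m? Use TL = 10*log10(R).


TL = 10*log10(2992) = 34.76

34.76 dB


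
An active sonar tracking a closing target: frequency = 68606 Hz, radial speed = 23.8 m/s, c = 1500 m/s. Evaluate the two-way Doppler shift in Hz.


fd = 2*f*v/c = 2 * 68606 * 23.8 / 1500 = 2177.1

2177.1 Hz


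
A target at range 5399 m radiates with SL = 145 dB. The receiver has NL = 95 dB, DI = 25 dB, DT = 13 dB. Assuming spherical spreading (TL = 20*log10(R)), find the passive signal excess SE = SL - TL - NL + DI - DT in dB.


Step 1: TL = 20*log10(5399) = 74.65 dB
Step 2: SE = 145 - 74.65 - 95 + 25 - 13 = -12.65

-12.65 dB


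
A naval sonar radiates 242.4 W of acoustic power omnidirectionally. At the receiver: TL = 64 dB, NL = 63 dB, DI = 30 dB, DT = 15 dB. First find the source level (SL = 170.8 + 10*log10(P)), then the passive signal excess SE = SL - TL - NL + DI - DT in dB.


Step 1: SL = 170.8 + 10*log10(242.4) = 194.65 dB
Step 2: SE = SL - TL - NL + DI - DT = 194.65 - 64 - 63 + 30 - 15 = 82.65

82.65 dB


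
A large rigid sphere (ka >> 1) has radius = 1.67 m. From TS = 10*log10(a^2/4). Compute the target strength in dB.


TS = 10*log10(1.67^2 / 4) = 10*log10(0.697225) = -1.57

-1.57 dB


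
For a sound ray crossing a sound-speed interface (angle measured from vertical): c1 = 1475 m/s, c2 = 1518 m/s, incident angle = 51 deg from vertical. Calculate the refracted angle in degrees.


53.11 deg


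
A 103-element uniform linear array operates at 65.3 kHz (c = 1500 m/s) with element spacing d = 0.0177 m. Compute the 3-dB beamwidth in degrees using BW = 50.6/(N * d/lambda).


Step 1: lambda = 1500/65300 = 0.02297 m
Step 2: d/lambda = 0.0177/0.02297 = 0.7706
Step 3: BW = 50.6/(N * d/lambda) = 50.6/(103 * 0.7706) = 0.64

0.64 deg


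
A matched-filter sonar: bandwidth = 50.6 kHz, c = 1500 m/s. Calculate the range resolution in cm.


dR = c/(2*BW) = 1500 / (2 * 50.6e3) = 0.0148 m = 1.48 cm

1.48 cm


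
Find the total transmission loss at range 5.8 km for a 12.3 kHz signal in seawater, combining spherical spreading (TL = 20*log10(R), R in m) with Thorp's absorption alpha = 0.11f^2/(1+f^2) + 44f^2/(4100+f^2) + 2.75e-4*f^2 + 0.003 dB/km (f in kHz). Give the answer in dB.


Step 1 (Thorp): alpha = 0.11*151.29/(1+151.29) + 44*151.29/(4100+151.29) + 2.75e-4*151.29 + 0.003 = 1.7197 dB/km
Step 2: TL_spread = 20*log10(5800) = 75.27 dB
Step 3: TL_abs = alpha*R = 1.7197 * 5.8 = 9.97 dB
Step 4: TL_total = 75.27 + 9.97 = 85.24

85.24 dB


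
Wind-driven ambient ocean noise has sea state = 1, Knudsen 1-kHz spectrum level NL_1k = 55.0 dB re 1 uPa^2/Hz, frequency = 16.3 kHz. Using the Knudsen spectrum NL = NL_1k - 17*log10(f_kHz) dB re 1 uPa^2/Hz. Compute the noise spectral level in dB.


NL = NL_1k - 17*log10(f_kHz) = 55.0 - 17*log10(16.3) = 55.0 - (20.61) = 34.39

34.39 dB


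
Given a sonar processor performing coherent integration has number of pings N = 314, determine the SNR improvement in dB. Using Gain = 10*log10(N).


24.97 dB


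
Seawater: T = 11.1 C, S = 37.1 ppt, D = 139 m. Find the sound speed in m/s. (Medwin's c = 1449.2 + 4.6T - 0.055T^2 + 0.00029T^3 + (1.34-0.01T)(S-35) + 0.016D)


c = 1449.2 + 4.6*11.1 - 0.055*11.1^2 + 0.00029*11.1^3 + (1.34 - 0.01*11.1)*(37.1 - 35) + 0.016*139 = 1498.68

1498.68 m/s


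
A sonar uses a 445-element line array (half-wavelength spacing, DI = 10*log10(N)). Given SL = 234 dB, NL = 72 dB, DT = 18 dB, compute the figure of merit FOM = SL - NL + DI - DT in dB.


170.48 dB


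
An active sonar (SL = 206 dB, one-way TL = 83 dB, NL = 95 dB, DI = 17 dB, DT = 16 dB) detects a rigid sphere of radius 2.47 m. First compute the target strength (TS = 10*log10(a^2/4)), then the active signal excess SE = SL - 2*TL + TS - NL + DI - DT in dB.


Step 1: TS = 10*log10(2.47^2/4) = 1.83 dB
Step 2: SE = SL - 2*TL + TS - NL + DI - DT = 206 - 2*83 + (1.83) - 95 + 17 - 16 = -52.17

-52.17 dB


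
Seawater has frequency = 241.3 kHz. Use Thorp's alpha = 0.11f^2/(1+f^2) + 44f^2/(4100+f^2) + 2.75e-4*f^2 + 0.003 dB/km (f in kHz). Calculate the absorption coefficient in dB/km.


f^2 = 58225.69
alpha = 0.11*58225.69/(1+58225.69) + 44*58225.69/(4100+58225.69) + 2.75e-4*58225.69 + 0.003 = 57.231

57.231 dB/km


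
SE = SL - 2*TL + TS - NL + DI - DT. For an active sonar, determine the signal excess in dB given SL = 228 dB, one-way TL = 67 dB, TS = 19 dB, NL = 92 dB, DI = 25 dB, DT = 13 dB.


33 dB


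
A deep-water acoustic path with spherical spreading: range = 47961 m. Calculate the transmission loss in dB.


TL = 20*log10(47961) = 93.62

93.62 dB


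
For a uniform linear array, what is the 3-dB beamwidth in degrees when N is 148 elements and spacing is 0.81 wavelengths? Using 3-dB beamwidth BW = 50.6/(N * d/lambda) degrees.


BW = 50.6 / (148 * 0.81) = 50.6 / 119.88 = 0.42

0.42 deg


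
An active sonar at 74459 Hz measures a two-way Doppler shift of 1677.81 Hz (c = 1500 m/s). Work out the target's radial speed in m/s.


16.9 m/s


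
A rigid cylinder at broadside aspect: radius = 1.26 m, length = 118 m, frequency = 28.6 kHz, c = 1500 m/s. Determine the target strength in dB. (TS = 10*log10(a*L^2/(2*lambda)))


52.23 dB


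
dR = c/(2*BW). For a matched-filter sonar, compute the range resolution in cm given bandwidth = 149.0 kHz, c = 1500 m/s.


dR = c/(2*BW) = 1500 / (2 * 149.0e3) = 0.005 m = 0.5 cm

0.5 cm


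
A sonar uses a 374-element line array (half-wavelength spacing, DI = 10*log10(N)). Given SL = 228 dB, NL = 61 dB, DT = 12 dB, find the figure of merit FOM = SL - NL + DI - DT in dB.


Step 1: DI = 10*log10(374) = 25.73 dB
Step 2: FOM = SL - NL + DI - DT = 228 - 61 + 25.73 - 12 = 180.73

180.73 dB


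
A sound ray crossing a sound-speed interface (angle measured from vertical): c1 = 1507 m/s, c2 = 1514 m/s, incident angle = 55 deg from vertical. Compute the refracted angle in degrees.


55.38 deg


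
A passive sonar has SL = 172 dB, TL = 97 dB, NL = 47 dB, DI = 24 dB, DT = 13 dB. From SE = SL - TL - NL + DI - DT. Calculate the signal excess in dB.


SE = SL - TL - NL + DI - DT = 172 - 97 - 47 + 24 - 13 = 39

39 dB


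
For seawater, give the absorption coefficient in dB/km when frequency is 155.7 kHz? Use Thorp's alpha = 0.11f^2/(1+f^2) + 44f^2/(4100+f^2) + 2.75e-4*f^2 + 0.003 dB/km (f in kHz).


f^2 = 24242.49
alpha = 0.11*24242.49/(1+24242.49) + 44*24242.49/(4100+24242.49) + 2.75e-4*24242.49 + 0.003 = 44.415

44.415 dB/km


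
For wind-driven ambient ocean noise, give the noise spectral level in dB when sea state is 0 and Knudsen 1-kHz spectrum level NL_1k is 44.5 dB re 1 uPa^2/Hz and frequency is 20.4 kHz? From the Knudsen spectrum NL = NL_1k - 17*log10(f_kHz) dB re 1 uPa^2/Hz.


NL = NL_1k - 17*log10(f_kHz) = 44.5 - 17*log10(20.4) = 44.5 - (22.26) = 22.24

22.24 dB


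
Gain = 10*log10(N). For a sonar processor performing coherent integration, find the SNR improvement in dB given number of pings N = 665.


Gain = 10*log10(665) = 28.23

28.23 dB


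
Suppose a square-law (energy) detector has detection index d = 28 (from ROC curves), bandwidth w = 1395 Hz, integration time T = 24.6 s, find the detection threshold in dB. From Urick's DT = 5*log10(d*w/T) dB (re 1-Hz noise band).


DT = 5*log10(d*w/T) = 5*log10(28 * 1395 / 24.6) = 5*log10(1587.8) = 16.0

16.0 dB


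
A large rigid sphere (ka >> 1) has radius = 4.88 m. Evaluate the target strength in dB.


TS = 10*log10(4.88^2 / 4) = 10*log10(5.9536) = 7.75

7.75 dB


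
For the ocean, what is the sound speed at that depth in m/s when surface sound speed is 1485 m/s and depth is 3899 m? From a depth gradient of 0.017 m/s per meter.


1551.283 m/s


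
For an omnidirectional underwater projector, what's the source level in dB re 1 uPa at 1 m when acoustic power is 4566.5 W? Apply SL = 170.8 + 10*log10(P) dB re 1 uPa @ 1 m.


207.4 dB


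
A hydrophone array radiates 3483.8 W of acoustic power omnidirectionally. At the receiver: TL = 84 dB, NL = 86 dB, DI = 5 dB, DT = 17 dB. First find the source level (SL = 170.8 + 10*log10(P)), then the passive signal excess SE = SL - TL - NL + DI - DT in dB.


Step 1: SL = 170.8 + 10*log10(3483.8) = 206.22 dB
Step 2: SE = SL - TL - NL + DI - DT = 206.22 - 84 - 86 + 5 - 17 = 24.22

24.22 dB


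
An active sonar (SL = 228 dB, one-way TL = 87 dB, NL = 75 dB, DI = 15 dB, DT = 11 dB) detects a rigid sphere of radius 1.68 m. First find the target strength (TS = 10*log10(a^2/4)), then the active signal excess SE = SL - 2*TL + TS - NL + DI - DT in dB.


Step 1: TS = 10*log10(1.68^2/4) = -1.51 dB
Step 2: SE = SL - 2*TL + TS - NL + DI - DT = 228 - 2*87 + (-1.51) - 75 + 15 - 11 = -18.51

-18.51 dB


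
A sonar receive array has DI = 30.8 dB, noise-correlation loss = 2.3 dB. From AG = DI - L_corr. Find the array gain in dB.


AG = DI - L_corr = 30.8 - 2.3 = 28.5

28.5 dB


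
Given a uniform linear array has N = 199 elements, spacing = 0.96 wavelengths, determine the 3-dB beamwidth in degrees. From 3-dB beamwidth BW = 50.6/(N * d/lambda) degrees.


0.26 deg


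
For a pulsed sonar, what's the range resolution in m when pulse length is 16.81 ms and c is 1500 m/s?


dR = c*tau/2 = 1500 * 16.81e-3 / 2 = 12.6075

12.6075 m


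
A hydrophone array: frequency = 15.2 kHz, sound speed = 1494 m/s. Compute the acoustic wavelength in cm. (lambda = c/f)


lambda = c/f = 1494 / 15200 = 0.0983 m = 9.83 cm

9.83 cm


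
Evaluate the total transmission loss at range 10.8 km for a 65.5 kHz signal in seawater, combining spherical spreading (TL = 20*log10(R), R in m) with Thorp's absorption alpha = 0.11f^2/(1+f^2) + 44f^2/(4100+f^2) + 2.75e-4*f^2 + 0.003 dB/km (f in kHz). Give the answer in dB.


337.62 dB


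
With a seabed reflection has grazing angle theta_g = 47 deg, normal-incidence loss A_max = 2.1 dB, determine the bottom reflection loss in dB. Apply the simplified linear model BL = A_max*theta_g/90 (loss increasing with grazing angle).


BL = A_max * theta_g / 90 = 2.1 * 47 / 90 = 1.1

1.1 dB


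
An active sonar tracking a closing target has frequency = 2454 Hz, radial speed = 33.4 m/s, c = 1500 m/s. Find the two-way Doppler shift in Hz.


109.28 Hz


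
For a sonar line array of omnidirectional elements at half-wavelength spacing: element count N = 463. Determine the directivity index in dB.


DI = 10*log10(463) = 26.66

26.66 dB


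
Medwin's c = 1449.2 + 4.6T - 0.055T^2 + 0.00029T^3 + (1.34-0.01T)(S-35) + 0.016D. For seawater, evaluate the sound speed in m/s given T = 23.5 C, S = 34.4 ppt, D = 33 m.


c = 1449.2 + 4.6*23.5 - 0.055*23.5^2 + 0.00029*23.5^3 + (1.34 - 0.01*23.5)*(34.4 - 35) + 0.016*33 = 1530.55

1530.55 m/s


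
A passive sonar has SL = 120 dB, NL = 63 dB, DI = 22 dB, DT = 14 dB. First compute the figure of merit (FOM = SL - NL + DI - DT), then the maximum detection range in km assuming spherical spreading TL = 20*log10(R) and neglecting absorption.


Step 1: FOM = SL - NL + DI - DT = 120 - 63 + 22 - 14 = 65 dB
Step 2: at max range FOM = TL = 20*log10(R), so R = 10^(65/20) = 1778.28 m = 1.78 km

1.78 km


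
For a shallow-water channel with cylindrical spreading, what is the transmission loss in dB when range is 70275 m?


TL = 10*log10(70275) = 48.47

48.47 dB


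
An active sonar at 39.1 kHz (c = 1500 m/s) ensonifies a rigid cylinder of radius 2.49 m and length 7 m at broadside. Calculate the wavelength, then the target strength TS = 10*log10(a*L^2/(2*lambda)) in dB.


Step 1: lambda = c/f = 1500/39100 = 0.03836 m
Step 2: TS = 10*log10(a*L^2/(2*lambda)) = 10*log10(2.49*7^2/(2*0.03836)) = 32.01

32.01 dB


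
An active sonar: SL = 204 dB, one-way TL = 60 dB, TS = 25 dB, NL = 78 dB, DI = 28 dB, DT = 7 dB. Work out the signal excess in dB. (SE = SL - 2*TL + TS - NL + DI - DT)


52 dB


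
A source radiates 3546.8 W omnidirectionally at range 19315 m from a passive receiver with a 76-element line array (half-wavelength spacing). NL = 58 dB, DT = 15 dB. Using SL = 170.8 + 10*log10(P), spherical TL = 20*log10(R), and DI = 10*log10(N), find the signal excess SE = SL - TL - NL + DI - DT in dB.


Step 1: SL = 170.8 + 10*log10(3546.8) = 206.3 dB
Step 2: TL = 20*log10(19315) = 85.72 dB
Step 3: DI = 10*log10(76) = 18.81 dB
Step 4: SE = SL - TL - NL + DI - DT = 206.3 - 85.72 - 58 + 18.81 - 15 = 66.39

66.39 dB


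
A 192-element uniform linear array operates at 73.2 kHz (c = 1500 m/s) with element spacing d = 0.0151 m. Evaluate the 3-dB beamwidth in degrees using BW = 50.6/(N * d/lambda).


Step 1: lambda = 1500/73200 = 0.02049 m
Step 2: d/lambda = 0.0151/0.02049 = 0.7369
Step 3: BW = 50.6/(N * d/lambda) = 50.6/(192 * 0.7369) = 0.36

0.36 deg


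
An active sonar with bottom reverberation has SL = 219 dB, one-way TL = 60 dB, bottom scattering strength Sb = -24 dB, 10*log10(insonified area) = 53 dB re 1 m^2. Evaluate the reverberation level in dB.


RL = SL - 2*TL + Sb + 10*log10(A) = 219 - 2*60 + (-24) + 53 = 128

128 dB


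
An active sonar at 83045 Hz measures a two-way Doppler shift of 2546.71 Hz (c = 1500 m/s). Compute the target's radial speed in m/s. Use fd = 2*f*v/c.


From fd = 2*f*v/c, v = c*fd/(2*f) = 1500 * 2546.71 / (2*83045) = 23.0

23.0 m/s


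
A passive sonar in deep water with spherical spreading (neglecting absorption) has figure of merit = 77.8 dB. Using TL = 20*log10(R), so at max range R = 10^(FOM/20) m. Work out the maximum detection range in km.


7.76 km
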